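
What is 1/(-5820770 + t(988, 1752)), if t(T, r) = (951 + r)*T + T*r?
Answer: -1/1419230 ≈ -7.0461e-7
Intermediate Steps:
t(T, r) = T*r + T*(951 + r) (t(T, r) = T*(951 + r) + T*r = T*r + T*(951 + r))
1/(-5820770 + t(988, 1752)) = 1/(-5820770 + 988*(951 + 2*1752)) = 1/(-5820770 + 988*(951 + 3504)) = 1/(-5820770 + 988*4455) = 1/(-5820770 + 4401540) = 1/(-1419230) = -1/1419230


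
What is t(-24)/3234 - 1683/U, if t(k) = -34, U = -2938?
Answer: 2671465/4750746 ≈ 0.56233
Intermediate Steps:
t(-24)/3234 - 1683/U = -34/3234 - 1683/(-2938) = -34*1/3234 - 1683*(-1/2938) = -17/1617 + 1683/2938 = 2671465/4750746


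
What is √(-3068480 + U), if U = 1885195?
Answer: I*√1183285 ≈ 1087.8*I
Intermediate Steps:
√(-3068480 + U) = √(-3068480 + 1885195) = √(-1183285) = I*√1183285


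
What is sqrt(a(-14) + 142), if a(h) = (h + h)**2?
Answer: sqrt(926) ≈ 30.430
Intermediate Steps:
a(h) = 4*h**2 (a(h) = (2*h)**2 = 4*h**2)
sqrt(a(-14) + 142) = sqrt(4*(-14)**2 + 142) = sqrt(4*196 + 142) = sqrt(784 + 142) = sqrt(926)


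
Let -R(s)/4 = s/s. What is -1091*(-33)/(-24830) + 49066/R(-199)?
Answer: -152306599/12415 ≈ -12268.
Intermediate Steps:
R(s) = -4 (R(s) = -4*s/s = -4*1 = -4)
-1091*(-33)/(-24830) + 49066/R(-199) = -1091*(-33)/(-24830) + 49066/(-4) = 36003*(-1/24830) + 49066*(-¼) = -36003/24830 - 24533/2 = -152306599/12415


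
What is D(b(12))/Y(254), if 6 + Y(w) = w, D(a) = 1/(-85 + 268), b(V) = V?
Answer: 1/45384 ≈ 2.2034e-5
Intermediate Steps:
D(a) = 1/183
Y(w) = -6 + w
D(b(12))/Y(254) = 1/(183*(-6 + 254)) = (1/183)/248 = (1/183)*(1/248) = 1/45384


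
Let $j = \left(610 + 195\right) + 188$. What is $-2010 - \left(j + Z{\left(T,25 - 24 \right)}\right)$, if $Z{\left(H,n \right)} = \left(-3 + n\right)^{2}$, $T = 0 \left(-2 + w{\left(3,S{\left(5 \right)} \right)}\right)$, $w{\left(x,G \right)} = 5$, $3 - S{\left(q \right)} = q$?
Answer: $-3007$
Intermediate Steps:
$S{\left(q \right)} = 3 - q$
$T = 0$ ($T = 0 \left(-2 + 5\right) = 0 \cdot 3 = 0$)
$j = 993$ ($j = 805 + 188 = 993$)
$-2010 - \left(j + Z{\left(T,25 - 24 \right)}\right) = -2010 - \left(993 + \left(-3 + \left(25 - 24\right)\right)^{2}\right) = -2010 - \left(993 + \left(-3 + 1\right)^{2}\right) = -2010 - \left(993 + \left(-2\right)^{2}\right) = -2010 - \left(993 + 4\right) = -2010 - 997 = -3007$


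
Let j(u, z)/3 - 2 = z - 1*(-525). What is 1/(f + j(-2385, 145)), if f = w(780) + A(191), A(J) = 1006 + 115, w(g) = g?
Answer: 1/3917 ≈ 0.00025530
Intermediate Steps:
A(J) = 1121
j(u, z) = 1581 + 3*z (j(u, z) = 6 + 3*(z - 1*(-525)) = 6 + 3*(z + 525) = 6 + 3*(525 + z) = 6 + (1575 + 3*z) = 1581 + 3*z)
f = 1901 (f = 780 + 1121 = 1901)
1/(f + j(-2385, 145)) = 1/(1901 + (1581 + 3*145)) = 1/(1901 + (1581 + 435)) = 1/(1901 + 2016) = 1/3917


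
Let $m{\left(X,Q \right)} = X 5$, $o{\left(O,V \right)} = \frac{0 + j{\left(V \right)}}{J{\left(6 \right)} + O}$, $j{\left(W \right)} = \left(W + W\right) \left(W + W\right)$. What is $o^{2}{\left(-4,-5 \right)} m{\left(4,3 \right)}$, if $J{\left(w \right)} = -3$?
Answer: $\frac{200000}{49} \approx 4081.6$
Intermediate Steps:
$j{\left(W \right)} = 4 W^{2}$ ($j{\left(W \right)} = 2 W 2 W = 4 W^{2}$)
$o{\left(O,V \right)} = \frac{4 V^{2}}{-3 + O}$ ($o{\left(O,V \right)} = \frac{0 + 4 V^{2}}{-3 + O} = \frac{4 V^{2}}{-3 + O}$)
$m{\left(X,Q \right)} = 5 X$
$o^{2}{\left(-4,-5 \right)} m{\left(4,3 \right)} = \left(\frac{4 \left(-5\right)^{2}}{-3 - 4}\right)^{2} \cdot 5 \cdot 4 = \left(4 \cdot 25 \frac{1}{-7}\right)^{2} \cdot 20 = \left(4 \cdot 25 \left(- \frac{1}{7}\right)\right)^{2} \cdot 20 = \left(- \frac{100}{7}\right)^{2} \cdot 20 = \frac{10000}{49} \cdot 20 = \frac{200000}{49}$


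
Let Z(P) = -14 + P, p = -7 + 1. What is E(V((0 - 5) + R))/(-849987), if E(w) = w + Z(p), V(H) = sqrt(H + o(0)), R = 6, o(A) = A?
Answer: 19/849987 ≈ 2.2353e-5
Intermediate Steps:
p = -6
V(H) = sqrt(H) (V(H) = sqrt(H + 0) = sqrt(H))
E(w) = -20 + w (E(w) = w + (-14 - 6) = w - 20 = -20 + w)
E(V((0 - 5) + R))/(-849987) = (-20 + sqrt((0 - 5) + 6))/(-849987) = (-20 + sqrt(-5 + 6))*(-1/849987) = (-20 + sqrt(1))*(-1/849987) = (-20 + 1)*(-1/849987) = -19*(-1/849987) = 19/849987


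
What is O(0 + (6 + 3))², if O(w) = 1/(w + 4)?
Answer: 1/169 ≈ 0.0059172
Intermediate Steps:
O(w) = 1/(4 + w)
O(0 + (6 + 3))² = (1/(4 + (0 + (6 + 3))))² = (1/(4 + (0 + 9)))² = (1/(4 + 9))² = (1/13)² = 1/169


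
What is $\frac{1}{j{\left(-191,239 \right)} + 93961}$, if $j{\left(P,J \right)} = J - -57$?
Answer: $\frac{1}{94257} \approx 1.0609 \cdot 10^{-5}$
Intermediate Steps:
$j{\left(P,J \right)} = 57 + J$ ($j{\left(P,J \right)} = J + 57 = 57 + J$)
$\frac{1}{j{\left(-191,239 \right)} + 93961} = \frac{1}{\left(57 + 239\right) + 93961} = \frac{1}{296 + 93961} = \frac{1}{94257}$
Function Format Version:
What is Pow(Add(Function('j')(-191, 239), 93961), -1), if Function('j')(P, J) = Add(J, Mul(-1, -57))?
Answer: Rational(1, 94257) ≈ 1.0609e-5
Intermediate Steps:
Function('j')(P, J) = Add(57, J) (Function('j')(P, J) = Add(J, 57) = Add(57, J))
Pow(Add(Function('j')(-191, 239), 93961), -1) = Pow(Add(Add(57, 239), 93961), -1) = Pow(Add(296, 93961), -1) = Pow(94257, -1) = Rational(1, 94257)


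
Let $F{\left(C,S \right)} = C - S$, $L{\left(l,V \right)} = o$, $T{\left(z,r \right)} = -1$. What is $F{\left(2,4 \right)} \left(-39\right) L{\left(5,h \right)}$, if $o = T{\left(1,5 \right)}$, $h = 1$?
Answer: $-78$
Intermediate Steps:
$o = -1$
$L{\left(l,V \right)} = -1$
$F{\left(2,4 \right)} \left(-39\right) L{\left(5,h \right)} = \left(2 - 4\right) \left(-39\right) \left(-1\right) = \left(-2\right) \left(-39\right) \left(-1\right) = 78 \left(-1\right) = -78$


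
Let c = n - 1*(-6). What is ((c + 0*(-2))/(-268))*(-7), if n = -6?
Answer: 0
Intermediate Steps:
c = 0 (c = -6 - 1*(-6) = -6 + 6 = 0)
((c + 0*(-2))/(-268))*(-7) = ((0 + 0*(-2))/(-268))*(-7) = ((0 + 0)*(-1/268))*(-7) = (0*(-1/268))*(-7) = 0*(-7) = 0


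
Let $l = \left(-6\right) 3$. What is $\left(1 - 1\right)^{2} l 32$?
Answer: $0$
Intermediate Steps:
$l = -18$
$\left(1 - 1\right)^{2} l 32 = \left(1 - 1\right)^{2} \left(-18\right) 32 = 0^{2} \left(-18\right) 32 = 0 \left(-18\right) 32 = 0 \cdot 32 = 0$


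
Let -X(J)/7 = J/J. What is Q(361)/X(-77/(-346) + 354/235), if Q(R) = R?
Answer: -361/7 ≈ -51.571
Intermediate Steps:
X(J) = -7 (X(J) = -7*J/J = -7*1 = -7)
Q(361)/X(-77/(-346) + 354/235) = 361/(-7) = 361*(-⅐) = -361/7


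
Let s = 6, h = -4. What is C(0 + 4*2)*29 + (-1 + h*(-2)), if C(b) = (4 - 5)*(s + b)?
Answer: -399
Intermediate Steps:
C(b) = -6 - b (C(b) = (4 - 5)*(6 + b) = -(6 + b) = -6 - b)
C(0 + 4*2)*29 + (-1 + h*(-2)) = (-6 - (0 + 4*2))*29 + (-1 - 4*(-2)) = (-6 - (0 + 8))*29 + (-1 + 8) = (-6 - 1*8)*29 + 7 = (-6 - 8)*29 + 7 = -14*29 + 7 = -406 + 7 = -399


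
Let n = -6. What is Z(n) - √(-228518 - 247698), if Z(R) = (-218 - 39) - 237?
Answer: -494 - 2*I*√119054 ≈ -494.0 - 690.08*I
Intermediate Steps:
Z(R) = -494 (Z(R) = -257 - 237 = -494)
Z(n) - √(-228518 - 247698) = -494 - √(-228518 - 247698) = -494 - √(-476216) = -494 - 2*I*√119054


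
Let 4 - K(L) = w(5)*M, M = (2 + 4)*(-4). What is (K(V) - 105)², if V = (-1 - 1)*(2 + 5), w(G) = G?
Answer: 361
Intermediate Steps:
M = -24 (M = 6*(-4) = -24)
V = -14 (V = -2*7 = -14)
K(L) = 124 (K(L) = 4 - 5*(-24) = 4 - 1*(-120) = 4 + 120 = 124)
(K(V) - 105)² = (124 - 105)² = 19² = 361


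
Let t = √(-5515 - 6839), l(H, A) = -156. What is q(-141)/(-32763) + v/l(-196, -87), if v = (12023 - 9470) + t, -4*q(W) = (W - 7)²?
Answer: -27596561/1703676 - I*√12354/156 ≈ -16.198 - 0.71249*I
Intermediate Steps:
q(W) = -(-7 + W)²/4 (q(W) = -(W - 7)²/4 = -(-7 + W)²/4)
t = I*√12354 (t = √(-12354) = I*√12354 ≈ 111.15*I)
v = 2553 + I*√12354 (v = (12023 - 9470) + I*√12354 = 2553 + I*√12354 ≈ 2553.0 + 111.15*I)
q(-141)/(-32763) + v/l(-196, -87) = -(-7 - 141)²/4/(-32763) + (2553 + I*√12354)/(-156) = -¼*(-148)²*(-1/32763) + (2553 + I*√12354)*(-1/156) = -¼*21904*(-1/32763) + (-851/52 - I*√12354/156) = -5476*(-1/32763) + (-851/52 - I*√12354/156) = 5476/32763 + (-851/52 - I*√12354/156) = -27596561/1703676 - I*√12354/156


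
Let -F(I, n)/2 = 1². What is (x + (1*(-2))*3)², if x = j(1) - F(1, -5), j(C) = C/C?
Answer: 9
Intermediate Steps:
F(I, n) = -2 (F(I, n) = -2*1² = -2*1 = -2)
j(C) = 1
x = 3 (x = 1 - 1*(-2) = 1 + 2 = 3)
(x + (1*(-2))*3)² = (3 + (1*(-2))*3)² = (3 - 2*3)² = (3 - 6)² = (-3)² = 9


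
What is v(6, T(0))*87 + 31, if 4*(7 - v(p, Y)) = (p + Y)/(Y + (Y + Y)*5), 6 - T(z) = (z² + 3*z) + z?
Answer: 13993/22 ≈ 636.04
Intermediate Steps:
T(z) = 6 - z² - 4*z (T(z) = 6 - ((z² + 3*z) + z) = 6 - (z² + 4*z) = 6 + (-z² - 4*z) = 6 - z² - 4*z)
v(p, Y) = 7 - (Y + p)/(44*Y) (v(p, Y) = 7 - (p + Y)/(4*(Y + (Y + Y)*5)) = 7 - (Y + p)/(4*(Y + (2*Y)*5)) = 7 - (Y + p)/(4*(Y + 10*Y)) = 7 - (Y + p)/(4*(11*Y)) = 7 - (Y + p)*1/(11*Y)/4 = 7 - (Y + p)/(44*Y))
v(6, T(0))*87 + 31 = ((-1*6 + 307*(6 - 1*0² - 4*0))/(44*(6 - 1*0² - 4*0)))*87 + 31 = ((-6 + 307*(6 - 1*0 + 0))/(44*(6 - 1*0 + 0)))*87 + 31 = ((-6 + 307*(6 + 0 + 0))/(44*(6 + 0 + 0)))*87 + 31 = ((1/44)*(-6 + 307*6)/6)*87 + 31 = ((1/44)*(⅙)*(-6 + 1842))*87 + 31 = ((1/44)*(⅙)*1836)*87 + 31 = (153/22)*87 + 31 = 13311/22 + 31 = 13993/22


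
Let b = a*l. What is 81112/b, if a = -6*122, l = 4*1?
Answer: -10139/366 ≈ -27.702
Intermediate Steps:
l = 4
a = -732
b = -2928 (b = -732*4 = -2928)
81112/b = 81112/(-2928) = 81112*(-1/2928) = -10139/366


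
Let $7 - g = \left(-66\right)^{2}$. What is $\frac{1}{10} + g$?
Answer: $- \frac{43489}{10} \approx -4348.9$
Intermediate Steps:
$g = -4349$ ($g = 7 - \left(-66\right)^{2} = 7 - 4356 = -4349$)
$\frac{1}{10} + g = \frac{1}{10} - 4349 = - \frac{43489}{10}$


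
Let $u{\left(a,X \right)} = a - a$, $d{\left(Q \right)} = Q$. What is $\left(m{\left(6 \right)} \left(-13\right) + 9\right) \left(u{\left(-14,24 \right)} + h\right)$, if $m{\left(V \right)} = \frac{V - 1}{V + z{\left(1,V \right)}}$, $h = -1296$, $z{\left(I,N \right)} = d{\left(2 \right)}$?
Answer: $-1134$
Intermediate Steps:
$z{\left(I,N \right)} = 2$
$m{\left(V \right)} = \frac{-1 + V}{2 + V}$ ($m{\left(V \right)} = \frac{V - 1}{V + 2} = \frac{-1 + V}{2 + V}$)
$u{\left(a,X \right)} = 0$
$\left(m{\left(6 \right)} \left(-13\right) + 9\right) \left(u{\left(-14,24 \right)} + h\right) = \left(\frac{-1 + 6}{2 + 6} \left(-13\right) + 9\right) \left(0 - 1296\right) = \left(\frac{1}{8} \cdot 5 \left(-13\right) + 9\right) \left(-1296\right) = \left(\frac{5}{8} \left(-13\right) + 9\right) \left(-1296\right) = \left(- \frac{65}{8} + 9\right) \left(-1296\right) = \frac{7}{8} \left(-1296\right) = -1134$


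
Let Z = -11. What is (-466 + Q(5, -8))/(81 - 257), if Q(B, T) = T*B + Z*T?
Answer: 19/8 ≈ 2.3750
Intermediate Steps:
Q(B, T) = -11*T + B*T (Q(B, T) = T*B - 11*T = B*T - 11*T = -11*T + B*T)
(-466 + Q(5, -8))/(81 - 257) = (-466 - 8*(-11 + 5))/(81 - 257) = (-466 - 8*(-6))/(-176) = (-466 + 48)*(-1/176) = -418*(-1/176) = 19/8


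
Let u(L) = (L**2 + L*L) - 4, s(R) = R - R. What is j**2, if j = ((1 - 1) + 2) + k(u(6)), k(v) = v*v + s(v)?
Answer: 21399876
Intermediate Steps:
s(R) = 0
u(L) = -4 + 2*L**2 (u(L) = (L**2 + L**2) - 4 = 2*L**2 - 4 = -4 + 2*L**2)
k(v) = v**2 (k(v) = v*v + 0 = v**2 + 0 = v**2)
j = 4626 (j = ((1 - 1) + 2) + (-4 + 2*6**2)**2 = (0 + 2) + (-4 + 2*36)**2 = 2 + (-4 + 72)**2 = 2 + 68**2 = 2 + 4624 = 4626)
j**2 = 4626**2 = 21399876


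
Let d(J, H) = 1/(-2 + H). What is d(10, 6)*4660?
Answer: 1165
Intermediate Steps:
d(10, 6)*4660 = 4660/(-2 + 6) = 4660/4 = (1/4)*4660 = 1165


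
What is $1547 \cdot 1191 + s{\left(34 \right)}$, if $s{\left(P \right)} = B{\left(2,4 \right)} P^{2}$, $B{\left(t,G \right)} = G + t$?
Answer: $1849413$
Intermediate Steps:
$s{\left(P \right)} = 6 P^{2}$ ($s{\left(P \right)} = \left(4 + 2\right) P^{2} = 6 P^{2}$)
$1547 \cdot 1191 + s{\left(34 \right)} = 1547 \cdot 1191 + 6 \cdot 34^{2} = 1842477 + 6 \cdot 1156 = 1842477 + 6936 = 1849413$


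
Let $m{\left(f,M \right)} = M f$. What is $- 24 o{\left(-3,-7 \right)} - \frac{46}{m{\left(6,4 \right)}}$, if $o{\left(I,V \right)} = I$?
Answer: $\frac{841}{12} \approx 70.083$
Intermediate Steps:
$- 24 o{\left(-3,-7 \right)} - \frac{46}{m{\left(6,4 \right)}} = \left(-24\right) \left(-3\right) - \frac{46}{4 \cdot 6} = 72 - \frac{46}{24} = 72 - \frac{23}{12} = \frac{841}{12}$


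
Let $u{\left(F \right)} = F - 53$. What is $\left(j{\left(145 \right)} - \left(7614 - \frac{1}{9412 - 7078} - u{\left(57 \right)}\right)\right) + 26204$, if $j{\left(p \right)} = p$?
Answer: $\frac{43736827}{2334} \approx 18739.0$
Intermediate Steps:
$u{\left(F \right)} = -53 + F$
$\left(j{\left(145 \right)} - \left(7614 - \frac{1}{9412 - 7078} - u{\left(57 \right)}\right)\right) + 26204 = \left(145 + \left(\left(-7614 + \frac{1}{9412 - 7078}\right) + \left(-53 + 57\right)\right)\right) + 26204 = \left(145 + \left(\left(-7614 + \frac{1}{2334}\right) + 4\right)\right) + 26204 = \left(145 + \left(- \frac{17771075}{2334} + 4\right)\right) + 26204 = \left(145 - \frac{17761739}{2334}\right) + 26204 = - \frac{17423309}{2334} + 26204 = \frac{43736827}{2334}$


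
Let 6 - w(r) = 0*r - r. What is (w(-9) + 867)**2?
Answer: 746496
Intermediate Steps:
w(r) = 6 + r (w(r) = 6 - (0*r - r) = 6 - (0 - r) = 6 - (-1)*r = 6 + r)
(w(-9) + 867)**2 = ((6 - 9) + 867)**2 = (-3 + 867)**2 = 864**2 = 746496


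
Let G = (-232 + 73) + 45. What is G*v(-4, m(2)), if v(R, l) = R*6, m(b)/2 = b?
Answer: 2736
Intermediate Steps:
m(b) = 2*b
v(R, l) = 6*R
G = -114 (G = -159 + 45 = -114)
G*v(-4, m(2)) = -684*(-4) = -114*(-24) = 2736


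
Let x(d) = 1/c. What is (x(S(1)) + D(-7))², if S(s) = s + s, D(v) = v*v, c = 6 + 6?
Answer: 346921/144 ≈ 2409.2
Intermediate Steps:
c = 12
D(v) = v²
S(s) = 2*s
x(d) = 1/12
(x(S(1)) + D(-7))² = (1/12 + (-7)²)² = (1/12 + 49)² = (589/12)² = 346921/144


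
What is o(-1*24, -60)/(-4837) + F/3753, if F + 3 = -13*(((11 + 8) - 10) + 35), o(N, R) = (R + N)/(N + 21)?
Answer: -412337/2593323 ≈ -0.15900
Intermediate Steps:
o(N, R) = (N + R)/(21 + N)
F = -575 (F = -3 - 13*(((11 + 8) - 10) + 35) = -3 - 13*((19 - 10) + 35) = -3 - 13*(9 + 35) = -3 - 13*44 = -3 - 572 = -575)
o(-1*24, -60)/(-4837) + F/3753 = ((-1*24 - 60)/(21 - 1*24))/(-4837) - 575/3753 = ((-24 - 60)/(21 - 24))*(-1/4837) - 575*1/3753 = (-84/(-3))*(-1/4837) - 575/3753 = -⅓*(-84)*(-1/4837) - 575/3753 = 28*(-1/4837) - 575/3753 = -4/691 - 575/3753 = -412337/2593323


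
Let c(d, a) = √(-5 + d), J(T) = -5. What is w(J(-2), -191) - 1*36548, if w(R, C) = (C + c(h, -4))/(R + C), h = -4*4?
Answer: -7163217/196 - I*√21/196 ≈ -36547.0 - 0.02338*I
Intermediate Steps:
h = -16
w(R, C) = (C + I*√21)/(C + R) (w(R, C) = (C + √(-5 - 16))/(R + C) = (C + √(-21))/(C + R) = (C + I*√21)/(C + R))
w(J(-2), -191) - 1*36548 = (-191 + I*√21)/(-191 - 5) - 1*36548 = (-191 + I*√21)/(-196) - 36548 = -(-191 + I*√21)/196 - 36548 = (191/196 - I*√21/196) - 36548 = -7163217/196 - I*√21/196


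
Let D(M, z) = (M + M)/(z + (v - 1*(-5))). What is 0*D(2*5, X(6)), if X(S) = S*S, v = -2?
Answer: 0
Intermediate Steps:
X(S) = S**2
D(M, z) = 2*M/(3 + z) (D(M, z) = (M + M)/(z + (-2 - 1*(-5))) = (2*M)/(z + (-2 + 5)) = (2*M)/(z + 3) = (2*M)/(3 + z) = 2*M/(3 + z))
0*D(2*5, X(6)) = 0*(2*(2*5)/(3 + 6**2)) = 0*(2*10/(3 + 36)) = 0*(2*10/39) = 0*(2*10*(1/39)) = 0*(20/39) = 0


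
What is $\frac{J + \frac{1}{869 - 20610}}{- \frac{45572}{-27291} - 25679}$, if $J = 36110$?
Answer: $- \frac{19454321368119}{13833703495597} \approx -1.4063$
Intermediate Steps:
$\frac{J + \frac{1}{869 - 20610}}{- \frac{45572}{-27291} - 25679} = \frac{36110 + \frac{1}{869 - 20610}}{- \frac{45572}{-27291} - 25679} = \frac{36110 + \frac{1}{-19741}}{\left(-45572\right) \left(- \frac{1}{27291}\right) - 25679} = \frac{36110 - \frac{1}{19741}}{\frac{45572}{27291} - 25679} = \frac{712847509}{19741 \left(- \frac{700760017}{27291}\right)} = \frac{712847509}{19741} \left(- \frac{27291}{700760017}\right) = - \frac{19454321368119}{13833703495597}$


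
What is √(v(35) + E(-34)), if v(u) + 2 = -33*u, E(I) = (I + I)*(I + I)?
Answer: √3467 ≈ 58.881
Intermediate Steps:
E(I) = 4*I² (E(I) = (2*I)*(2*I) = 4*I²)
v(u) = -2 - 33*u
√(v(35) + E(-34)) = √((-2 - 33*35) + 4*(-34)²) = √((-2 - 1155) + 4*1156) = √(-1157 + 4624) = √3467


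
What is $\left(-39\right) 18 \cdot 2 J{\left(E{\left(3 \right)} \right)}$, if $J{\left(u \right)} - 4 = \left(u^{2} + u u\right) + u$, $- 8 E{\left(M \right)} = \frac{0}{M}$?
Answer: $-5616$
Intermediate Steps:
$E{\left(M \right)} = 0$ ($E{\left(M \right)} = - \frac{0 \frac{1}{M}}{8} = \left(- \frac{1}{8}\right) 0 = 0$)
$J{\left(u \right)} = 4 + u + 2 u^{2}$ ($J{\left(u \right)} = 4 + \left(\left(u^{2} + u u\right) + u\right) = 4 + \left(\left(u^{2} + u^{2}\right) + u\right) = 4 + \left(2 u^{2} + u\right) = 4 + \left(u + 2 u^{2}\right) = 4 + u + 2 u^{2}$)
$\left(-39\right) 18 \cdot 2 J{\left(E{\left(3 \right)} \right)} = \left(-39\right) 18 \cdot 2 \left(4 + 0 + 2 \cdot 0^{2}\right) = - 702 \cdot 2 \left(4 + 0 + 2 \cdot 0\right) = - 702 \cdot 2 \left(4 + 0 + 0\right) = - 702 \cdot 2 \cdot 4 = \left(-702\right) 8 = -5616$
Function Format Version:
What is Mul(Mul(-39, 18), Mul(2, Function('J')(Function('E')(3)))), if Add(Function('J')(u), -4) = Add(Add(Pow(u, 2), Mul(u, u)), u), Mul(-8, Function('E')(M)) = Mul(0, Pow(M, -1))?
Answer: -5616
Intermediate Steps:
Function('E')(M) = 0 (Function('E')(M) = Mul(Rational(-1, 8), Mul(0, Pow(M, -1))) = Mul(Rational(-1, 8), 0) = 0)
Function('J')(u) = Add(4, u, Mul(2, Pow(u, 2))) (Function('J')(u) = Add(4, Add(Add(Pow(u, 2), Mul(u, u)), u)) = Add(4, Add(Add(Pow(u, 2), Pow(u, 2)), u)) = Add(4, Add(Mul(2, Pow(u, 2)), u)) = Add(4, Add(u, Mul(2, Pow(u, 2)))) = Add(4, u, Mul(2, Pow(u, 2))))
Mul(Mul(-39, 18), Mul(2, Function('J')(Function('E')(3)))) = Mul(Mul(-39, 18), Mul(2, Add(4, 0, Mul(2, Pow(0, 2))))) = Mul(-702, Mul(2, Add(4, 0, Mul(2, 0)))) = Mul(-702, Mul(2, Add(4, 0, 0))) = Mul(-702, Mul(2, 4)) = Mul(-702, 8) = -5616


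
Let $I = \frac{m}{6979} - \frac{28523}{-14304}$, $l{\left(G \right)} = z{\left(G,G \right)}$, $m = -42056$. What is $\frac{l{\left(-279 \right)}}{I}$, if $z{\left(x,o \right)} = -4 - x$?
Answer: $- \frac{3921799200}{57501001} \approx -68.204$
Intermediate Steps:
$l{\left(G \right)} = -4 - G$
$I = - \frac{57501001}{14261088}$ ($I = - \frac{42056}{6979} - \frac{28523}{-14304} = \left(-42056\right) \frac{1}{6979} - - \frac{28523}{14304} = - \frac{6008}{997} + \frac{28523}{14304} = - \frac{57501001}{14261088} \approx -4.032$)
$\frac{l{\left(-279 \right)}}{I} = \frac{-4 - -279}{- \frac{57501001}{14261088}} = \left(-4 + 279\right) \left(- \frac{14261088}{57501001}\right) = 275 \left(- \frac{14261088}{57501001}\right) = - \frac{3921799200}{57501001}$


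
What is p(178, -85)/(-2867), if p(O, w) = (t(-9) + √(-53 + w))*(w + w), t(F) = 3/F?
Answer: -170/8601 + 170*I*√138/2867 ≈ -0.019765 + 0.69656*I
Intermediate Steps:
p(O, w) = 2*w*(-⅓ + √(-53 + w)) (p(O, w) = (3/(-9) + √(-53 + w))*(w + w) = (3*(-⅑) + √(-53 + w))*(2*w) = (-⅓ + √(-53 + w))*(2*w) = 2*w*(-⅓ + √(-53 + w)))
p(178, -85)/(-2867) = ((⅔)*(-85)*(-1 + 3*√(-53 - 85)))/(-2867) = ((⅔)*(-85)*(-1 + 3*√(-138)))*(-1/2867) = ((⅔)*(-85)*(-1 + 3*(I*√138)))*(-1/2867) = ((⅔)*(-85)*(-1 + 3*I*√138))*(-1/2867) = (170/3 - 170*I*√138)*(-1/2867) = -170/8601 + 170*I*√138/2867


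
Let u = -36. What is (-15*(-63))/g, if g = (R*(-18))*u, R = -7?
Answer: -5/24 ≈ -0.20833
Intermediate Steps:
g = -4536 (g = -7*(-18)*(-36) = 126*(-36) = -4536)
(-15*(-63))/g = -15*(-63)/(-4536) = 945*(-1/4536) = -5/24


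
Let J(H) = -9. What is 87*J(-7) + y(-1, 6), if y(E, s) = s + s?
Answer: -771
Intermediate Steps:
y(E, s) = 2*s
87*J(-7) + y(-1, 6) = 87*(-9) + 2*6 = -783 + 12 = -771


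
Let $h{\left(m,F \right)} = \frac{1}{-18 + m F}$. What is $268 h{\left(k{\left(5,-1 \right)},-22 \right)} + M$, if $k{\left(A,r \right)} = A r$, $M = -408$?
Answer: $- \frac{9317}{23} \approx -405.09$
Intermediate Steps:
$h{\left(m,F \right)} = \frac{1}{-18 + F m}$
$268 h{\left(k{\left(5,-1 \right)},-22 \right)} + M = \frac{268}{-18 - 22 \cdot 5 \left(-1\right)} - 408 = \frac{268}{-18 - -110} - 408 = \frac{268}{-18 + 110} - 408 = \frac{268}{92} - 408 = 268 \cdot \frac{1}{92} - 408 = \frac{67}{23} - 408 = - \frac{9317}{23}$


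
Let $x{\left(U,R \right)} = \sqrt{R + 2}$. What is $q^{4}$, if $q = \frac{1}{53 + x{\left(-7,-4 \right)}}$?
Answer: $\frac{1}{\left(53 + i \sqrt{2}\right)^{4}} \approx 1.2583 \cdot 10^{-7} - 1.3479 \cdot 10^{-8} i$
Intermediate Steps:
$x{\left(U,R \right)} = \sqrt{2 + R}$
$q = \frac{1}{53 + i \sqrt{2}}$ ($q = \frac{1}{53 + \sqrt{2 - 4}} = \frac{1}{53 + \sqrt{-2}} = \frac{1}{53 + i \sqrt{2}} \approx 0.018854 - 0.0005031 i$)
$q^{4} = \left(\frac{53}{2811} - \frac{i \sqrt{2}}{2811}\right)^{4}$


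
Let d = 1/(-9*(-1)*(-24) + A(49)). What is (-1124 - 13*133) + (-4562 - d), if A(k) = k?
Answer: -1238304/167 ≈ -7415.0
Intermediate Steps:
d = -1/167 (d = 1/(-9*(-1)*(-24) + 49) = 1/(9*(-24) + 49) = 1/(-216 + 49) = 1/(-167) = -1/167 ≈ -0.0059880)
(-1124 - 13*133) + (-4562 - d) = (-1124 - 13*133) + (-4562 - 1*(-1/167)) = (-1124 - 1*1729) + (-4562 + 1/167) = (-1124 - 1729) - 761853/167 = -2853 - 761853/167 = -1238304/167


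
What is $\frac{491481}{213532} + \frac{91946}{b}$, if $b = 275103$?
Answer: $\frac{6732230905}{2554056252} \approx 2.6359$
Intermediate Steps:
$\frac{491481}{213532} + \frac{91946}{b} = \frac{491481}{213532} + \frac{91946}{275103} = \frac{6732230905}{2554056252}$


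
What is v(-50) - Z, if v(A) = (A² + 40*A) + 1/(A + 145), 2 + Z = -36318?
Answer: 3497901/95 ≈ 36820.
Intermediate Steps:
Z = -36320 (Z = -2 - 36318 = -36320)
v(A) = A² + 1/(145 + A) + 40*A (v(A) = (A² + 40*A) + 1/(145 + A) = A² + 1/(145 + A) + 40*A)
v(-50) - Z = (1 + (-50)³ + 185*(-50)² + 5800*(-50))/(145 - 50) - 1*(-36320) = (1 - 125000 + 185*2500 - 290000)/95 + 36320 = (1 - 125000 + 462500 - 290000)/95 + 36320 = (1/95)*47501 + 36320 = 47501/95 + 36320 = 3497901/95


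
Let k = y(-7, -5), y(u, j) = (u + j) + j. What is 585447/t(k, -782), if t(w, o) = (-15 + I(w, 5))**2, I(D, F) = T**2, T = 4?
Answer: 585447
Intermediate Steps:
I(D, F) = 16 (I(D, F) = 4**2 = 16)
y(u, j) = u + 2*j (y(u, j) = (j + u) + j = u + 2*j)
k = -17 (k = -7 + 2*(-5) = -7 - 10 = -17)
t(w, o) = 1 (t(w, o) = (-15 + 16)**2 = 1**2 = 1)
585447/t(k, -782) = 585447/1 = 585447*1 = 585447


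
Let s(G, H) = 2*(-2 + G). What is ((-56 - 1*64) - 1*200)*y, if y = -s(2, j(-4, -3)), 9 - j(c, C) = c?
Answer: 0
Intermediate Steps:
j(c, C) = 9 - c
s(G, H) = -4 + 2*G
y = 0 (y = -(-4 + 2*2) = -(-4 + 4) = -1*0 = 0)
((-56 - 1*64) - 1*200)*y = ((-56 - 1*64) - 1*200)*0 = ((-56 - 64) - 200)*0 = (-120 - 200)*0 = -320*0 = 0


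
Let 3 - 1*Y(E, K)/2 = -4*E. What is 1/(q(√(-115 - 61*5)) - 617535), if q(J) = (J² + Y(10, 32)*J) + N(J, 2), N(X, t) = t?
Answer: -2053/1268667829 - 4*I*√105/8880674803 ≈ -1.6182e-6 - 4.6154e-9*I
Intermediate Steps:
Y(E, K) = 6 + 8*E (Y(E, K) = 6 - (-8)*E = 6 + 8*E)
q(J) = 2 + J² + 86*J (q(J) = (J² + (6 + 8*10)*J) + 2 = (J² + (6 + 80)*J) + 2 = (J² + 86*J) + 2 = 2 + J² + 86*J)
1/(q(√(-115 - 61*5)) - 617535) = 1/((2 + (√(-115 - 61*5))² + 86*√(-115 - 61*5)) - 617535) = 1/((2 + (√(-115 - 305))² + 86*√(-115 - 305)) - 617535) = 1/((2 + (√(-420))² + 86*√(-420)) - 617535) = 1/((2 + (2*I*√105)² + 86*(2*I*√105)) - 617535) = 1/((2 - 420 + 172*I*√105) - 617535) = 1/((-418 + 172*I*√105) - 617535) = 1/(-617953 + 172*I*√105)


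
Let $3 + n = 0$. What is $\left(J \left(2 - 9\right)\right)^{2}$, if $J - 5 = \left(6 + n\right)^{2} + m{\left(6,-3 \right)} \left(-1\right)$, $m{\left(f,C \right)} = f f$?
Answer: $23716$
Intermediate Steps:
$n = -3$ ($n = -3 + 0 = -3$)
$m{\left(f,C \right)} = f^{2}$
$J = -22$ ($J = 5 + \left(\left(6 - 3\right)^{2} + 6^{2} \left(-1\right)\right) = 5 + \left(3^{2} + 36 \left(-1\right)\right) = 5 + \left(9 - 36\right) = 5 - 27 = -22$)
$\left(J \left(2 - 9\right)\right)^{2} = \left(- 22 \left(2 - 9\right)\right)^{2} = \left(\left(-22\right) \left(-7\right)\right)^{2} = 154^{2} = 23716$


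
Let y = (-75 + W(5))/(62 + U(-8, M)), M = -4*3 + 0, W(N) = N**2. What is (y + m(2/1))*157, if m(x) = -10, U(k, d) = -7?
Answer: -18840/11 ≈ -1712.7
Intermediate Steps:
M = -12 (M = -12 + 0 = -12)
y = -10/11 (y = (-75 + 5**2)/(62 - 7) = (-75 + 25)/55 = -50*1/55 = -10/11 ≈ -0.90909)
(y + m(2/1))*157 = (-10/11 - 10)*157 = -120/11*157 = -18840/11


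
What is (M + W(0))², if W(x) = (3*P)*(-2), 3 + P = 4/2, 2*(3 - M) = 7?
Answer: 121/4 ≈ 30.250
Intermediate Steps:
M = -½ (M = 3 - ½*7 = 3 - 7/2 = -½ ≈ -0.50000)
P = -1 (P = -3 + 4/2 = -3 + 4*(½) = -3 + 2 = -1)
W(x) = 6 (W(x) = (3*(-1))*(-2) = -3*(-2) = 6)
(M + W(0))² = (-½ + 6)² = (11/2)² = 121/4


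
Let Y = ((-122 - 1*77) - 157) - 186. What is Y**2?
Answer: 293764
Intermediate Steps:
Y = -542 (Y = ((-122 - 77) - 157) - 186 = (-199 - 157) - 186 = -356 - 186 = -542)
Y**2 = (-542)**2 = 293764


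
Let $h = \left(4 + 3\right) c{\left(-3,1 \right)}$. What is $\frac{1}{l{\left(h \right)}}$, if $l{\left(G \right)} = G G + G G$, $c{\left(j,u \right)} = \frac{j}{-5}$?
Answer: $\frac{25}{882} \approx 0.028345$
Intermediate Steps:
$c{\left(j,u \right)} = - \frac{j}{5}$ ($c{\left(j,u \right)} = j \left(- \frac{1}{5}\right) = - \frac{j}{5}$)
$h = \frac{21}{5}$ ($h = \left(4 + 3\right) \left(\left(- \frac{1}{5}\right) \left(-3\right)\right) = 7 \cdot \frac{3}{5} = \frac{21}{5} \approx 4.2$)
$l{\left(G \right)} = 2 G^{2}$ ($l{\left(G \right)} = G^{2} + G^{2} = 2 G^{2}$)
$\frac{1}{l{\left(h \right)}} = \frac{1}{2 \left(\frac{21}{5}\right)^{2}} = \frac{1}{2 \cdot \frac{441}{25}} = \frac{1}{\frac{882}{25}} = \frac{25}{882}$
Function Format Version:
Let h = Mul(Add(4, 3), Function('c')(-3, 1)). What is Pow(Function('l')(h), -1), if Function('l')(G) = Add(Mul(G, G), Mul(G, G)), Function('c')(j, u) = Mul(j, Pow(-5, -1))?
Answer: Rational(25, 882) ≈ 0.028345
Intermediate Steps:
Function('c')(j, u) = Mul(Rational(-1, 5), j) (Function('c')(j, u) = Mul(j, Rational(-1, 5)) = Mul(Rational(-1, 5), j))
h = Rational(21, 5) (h = Mul(Add(4, 3), Mul(Rational(-1, 5), -3)) = Mul(7, Rational(3, 5)) = Rational(21, 5) ≈ 4.2000)
Function('l')(G) = Mul(2, Pow(G, 2)) (Function('l')(G) = Add(Pow(G, 2), Pow(G, 2)) = Mul(2, Pow(G, 2)))
Pow(Function('l')(h), -1) = Pow(Mul(2, Pow(Rational(21, 5), 2)), -1) = Pow(Mul(2, Rational(441, 25)), -1) = Pow(Rational(882, 25), -1) = Rational(25, 882)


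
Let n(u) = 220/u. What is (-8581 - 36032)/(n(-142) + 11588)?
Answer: -3167523/822638 ≈ -3.8504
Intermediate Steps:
(-8581 - 36032)/(n(-142) + 11588) = (-8581 - 36032)/(220/(-142) + 11588) = -44613/(220*(-1/142) + 11588) = -44613/(-110/71 + 11588) = -44613/822638/71 = -44613*71/822638 = -3167523/822638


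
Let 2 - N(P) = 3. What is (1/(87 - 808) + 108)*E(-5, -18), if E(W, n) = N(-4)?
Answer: -77867/721 ≈ -108.00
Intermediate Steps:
N(P) = -1 (N(P) = 2 - 1*3 = 2 - 3 = -1)
E(W, n) = -1
(1/(87 - 808) + 108)*E(-5, -18) = (1/(87 - 808) + 108)*(-1) = (1/(-721) + 108)*(-1) = (-1/721 + 108)*(-1) = (77867/721)*(-1) = -77867/721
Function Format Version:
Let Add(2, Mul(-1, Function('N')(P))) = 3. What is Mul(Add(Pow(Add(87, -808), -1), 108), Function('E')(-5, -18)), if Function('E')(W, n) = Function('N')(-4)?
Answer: Rational(-77867, 721) ≈ -108.00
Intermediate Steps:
Function('N')(P) = -1 (Function('N')(P) = Add(2, Mul(-1, 3)) = Add(2, -3) = -1)
Function('E')(W, n) = -1
Mul(Add(Pow(Add(87, -808), -1), 108), Function('E')(-5, -18)) = Mul(Add(Pow(Add(87, -808), -1), 108), -1) = Mul(Add(Pow(-721, -1), 108), -1) = Mul(Add(Rational(-1, 721), 108), -1) = Mul(Rational(77867, 721), -1) = Rational(-77867, 721)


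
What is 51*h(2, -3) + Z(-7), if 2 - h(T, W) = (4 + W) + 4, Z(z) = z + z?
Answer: -167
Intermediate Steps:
Z(z) = 2*z
h(T, W) = -6 - W (h(T, W) = 2 - ((4 + W) + 4) = 2 - (8 + W) = 2 + (-8 - W) = -6 - W)
51*h(2, -3) + Z(-7) = 51*(-6 - 1*(-3)) + 2*(-7) = 51*(-6 + 3) - 14 = 51*(-3) - 14 = -153 - 14 = -167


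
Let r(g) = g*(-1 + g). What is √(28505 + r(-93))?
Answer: √37247 ≈ 192.99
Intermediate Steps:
√(28505 + r(-93)) = √(28505 - 93*(-1 - 93)) = √(28505 - 93*(-94)) = √(28505 + 8742) = √37247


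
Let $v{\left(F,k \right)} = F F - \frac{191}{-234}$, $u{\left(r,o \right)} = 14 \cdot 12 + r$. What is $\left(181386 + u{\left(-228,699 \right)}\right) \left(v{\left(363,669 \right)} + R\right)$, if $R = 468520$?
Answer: $\frac{4245077897557}{39} \approx 1.0885 \cdot 10^{11}$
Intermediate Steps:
$u{\left(r,o \right)} = 168 + r$
$v{\left(F,k \right)} = \frac{191}{234} + F^{2}$ ($v{\left(F,k \right)} = F^{2} - - \frac{191}{234} = F^{2} + \frac{191}{234} = \frac{191}{234} + F^{2}$)
$\left(181386 + u{\left(-228,699 \right)}\right) \left(v{\left(363,669 \right)} + R\right) = \left(181386 + \left(168 - 228\right)\right) \left(\left(\frac{191}{234} + 363^{2}\right) + 468520\right) = \left(181386 - 60\right) \left(\left(\frac{191}{234} + 131769\right) + 468520\right) = 181326 \left(\frac{30834137}{234} + 468520\right) = 181326 \cdot \frac{140467817}{234} = \frac{4245077897557}{39}$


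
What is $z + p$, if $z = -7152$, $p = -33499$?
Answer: $-40651$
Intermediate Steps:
$z + p = -7152 - 33499 = -40651$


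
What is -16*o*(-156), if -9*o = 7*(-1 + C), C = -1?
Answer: 11648/3 ≈ 3882.7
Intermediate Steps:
o = 14/9 (o = -7*(-1 - 1)/9 = -7*(-2)/9 = -⅑*(-14) = 14/9 ≈ 1.5556)
-16*o*(-156) = -16*14/9*(-156) = -224/9*(-156) = 11648/3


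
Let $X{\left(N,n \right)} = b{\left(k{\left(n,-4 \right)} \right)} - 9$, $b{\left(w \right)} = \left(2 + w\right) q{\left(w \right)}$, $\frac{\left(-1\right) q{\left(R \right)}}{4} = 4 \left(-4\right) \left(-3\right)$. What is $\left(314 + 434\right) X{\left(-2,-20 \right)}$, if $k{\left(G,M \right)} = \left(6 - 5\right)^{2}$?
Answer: $-437580$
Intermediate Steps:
$k{\left(G,M \right)} = 1$ ($k{\left(G,M \right)} = 1^{2} = 1$)
$q{\left(R \right)} = -192$ ($q{\left(R \right)} = - 4 \cdot 4 \left(-4\right) \left(-3\right) = - 4 \left(\left(-16\right) \left(-3\right)\right) = \left(-4\right) 48 = -192$)
$b{\left(w \right)} = -384 - 192 w$ ($b{\left(w \right)} = \left(2 + w\right) \left(-192\right) = -384 - 192 w$)
$X{\left(N,n \right)} = -585$ ($X{\left(N,n \right)} = \left(-384 - 192\right) - 9 = -576 - 9 = -585$)
$\left(314 + 434\right) X{\left(-2,-20 \right)} = \left(314 + 434\right) \left(-585\right) = 748 \left(-585\right) = -437580$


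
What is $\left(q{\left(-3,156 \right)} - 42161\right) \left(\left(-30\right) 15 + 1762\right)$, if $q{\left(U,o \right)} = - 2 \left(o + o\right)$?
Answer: $-56133920$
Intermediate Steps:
$q{\left(U,o \right)} = - 4 o$ ($q{\left(U,o \right)} = - 2 \cdot 2 o = - 4 o$)
$\left(q{\left(-3,156 \right)} - 42161\right) \left(\left(-30\right) 15 + 1762\right) = \left(\left(-4\right) 156 - 42161\right) \left(\left(-30\right) 15 + 1762\right) = \left(-624 - 42161\right) \left(-450 + 1762\right) = \left(-42785\right) 1312 = -56133920$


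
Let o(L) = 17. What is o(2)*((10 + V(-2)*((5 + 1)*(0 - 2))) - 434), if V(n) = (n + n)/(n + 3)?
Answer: -6392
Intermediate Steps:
V(n) = 2*n/(3 + n) (V(n) = (2*n)/(3 + n) = 2*n/(3 + n))
o(2)*((10 + V(-2)*((5 + 1)*(0 - 2))) - 434) = 17*((10 + (2*(-2)/(3 - 2))*((5 + 1)*(0 - 2))) - 434) = 17*((10 + (2*(-2)/1)*(6*(-2))) - 434) = 17*((10 + (2*(-2)*1)*(-12)) - 434) = 17*((10 - 4*(-12)) - 434) = 17*((10 + 48) - 434) = 17*(58 - 434) = 17*(-376) = -6392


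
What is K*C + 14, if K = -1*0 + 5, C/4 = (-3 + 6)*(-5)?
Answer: -286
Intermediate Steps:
C = -60 (C = 4*((-3 + 6)*(-5)) = 4*(3*(-5)) = 4*(-15) = -60)
K = 5 (K = 0 + 5 = 5)
K*C + 14 = 5*(-60) + 14 = -300 + 14 = -286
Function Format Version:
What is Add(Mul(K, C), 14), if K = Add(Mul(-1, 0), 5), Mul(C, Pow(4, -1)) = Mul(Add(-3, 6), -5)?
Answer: -286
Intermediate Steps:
C = -60 (C = Mul(4, Mul(Add(-3, 6), -5)) = Mul(4, Mul(3, -5)) = Mul(4, -15) = -60)
K = 5 (K = Add(0, 5) = 5)
Add(Mul(K, C), 14) = Add(Mul(5, -60), 14) = Add(-300, 14) = -286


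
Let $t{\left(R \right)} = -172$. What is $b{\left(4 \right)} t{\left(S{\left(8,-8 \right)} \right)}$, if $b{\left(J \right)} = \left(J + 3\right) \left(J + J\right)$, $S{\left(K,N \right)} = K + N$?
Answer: $-9632$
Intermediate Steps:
$b{\left(J \right)} = 2 J \left(3 + J\right)$ ($b{\left(J \right)} = \left(3 + J\right) 2 J = 2 J \left(3 + J\right)$)
$b{\left(4 \right)} t{\left(S{\left(8,-8 \right)} \right)} = 2 \cdot 4 \left(3 + 4\right) \left(-172\right) = 2 \cdot 4 \cdot 7 \left(-172\right) = 56 \left(-172\right) = -9632$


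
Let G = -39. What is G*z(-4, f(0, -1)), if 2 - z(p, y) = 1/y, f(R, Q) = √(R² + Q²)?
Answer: -39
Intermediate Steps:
f(R, Q) = √(Q² + R²)
z(p, y) = 2 - 1/y
G*z(-4, f(0, -1)) = -39*(2 - 1/(√((-1)² + 0²))) = -39*(2 - 1/(√(1 + 0))) = -39*(2 - 1/(√1)) = -39*(2 - 1/1) = -39*(2 - 1*1) = -39*(2 - 1) = -39*1 = -39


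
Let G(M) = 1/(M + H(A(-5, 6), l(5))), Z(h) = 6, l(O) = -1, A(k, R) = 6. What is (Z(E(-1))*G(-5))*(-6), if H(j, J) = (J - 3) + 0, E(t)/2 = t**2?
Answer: 4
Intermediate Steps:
E(t) = 2*t**2
H(j, J) = -3 + J (H(j, J) = (-3 + J) + 0 = -3 + J)
G(M) = 1/(-4 + M) (G(M) = 1/(M + (-3 - 1)) = 1/(M - 4) = 1/(-4 + M))
(Z(E(-1))*G(-5))*(-6) = (6/(-4 - 5))*(-6) = (6/(-9))*(-6) = (6*(-1/9))*(-6) = -2/3*(-6) = 4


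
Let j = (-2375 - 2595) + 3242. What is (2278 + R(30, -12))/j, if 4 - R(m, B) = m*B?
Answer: -1321/864 ≈ -1.5289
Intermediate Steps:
R(m, B) = 4 - B*m (R(m, B) = 4 - m*B = 4 - B*m)
j = -1728 (j = -4970 + 3242 = -1728)
(2278 + R(30, -12))/j = (2278 + (4 - 1*(-12)*30))/(-1728) = (2278 + (4 + 360))*(-1/1728) = (2278 + 364)*(-1/1728) = 2642*(-1/1728) = -1321/864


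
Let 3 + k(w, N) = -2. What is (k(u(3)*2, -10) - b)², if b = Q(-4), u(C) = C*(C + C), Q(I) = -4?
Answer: 1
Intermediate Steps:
u(C) = 2*C² (u(C) = C*(2*C) = 2*C²)
b = -4
k(w, N) = -5 (k(w, N) = -3 - 2 = -5)
(k(u(3)*2, -10) - b)² = (-5 - 1*(-4))² = (-5 + 4)² = (-1)² = 1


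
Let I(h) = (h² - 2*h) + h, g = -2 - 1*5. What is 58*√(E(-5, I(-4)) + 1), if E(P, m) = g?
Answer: 58*I*√6 ≈ 142.07*I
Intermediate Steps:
g = -7 (g = -2 - 5 = -7)
I(h) = h² - h
E(P, m) = -7
58*√(E(-5, I(-4)) + 1) = 58*√(-7 + 1) = 58*√(-6) = 58*(I*√6) = 58*I*√6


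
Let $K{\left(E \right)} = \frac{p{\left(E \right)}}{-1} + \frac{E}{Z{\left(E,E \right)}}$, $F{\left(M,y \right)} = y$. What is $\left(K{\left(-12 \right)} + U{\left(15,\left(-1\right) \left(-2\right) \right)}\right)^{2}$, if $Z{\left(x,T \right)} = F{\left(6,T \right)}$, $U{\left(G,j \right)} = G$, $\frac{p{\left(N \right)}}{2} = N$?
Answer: $1600$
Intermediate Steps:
$p{\left(N \right)} = 2 N$
$Z{\left(x,T \right)} = T$
$K{\left(E \right)} = 1 - 2 E$ ($K{\left(E \right)} = \frac{2 E}{-1} + \frac{E}{E} = 2 E \left(-1\right) + 1 = - 2 E + 1 = 1 - 2 E$)
$\left(K{\left(-12 \right)} + U{\left(15,\left(-1\right) \left(-2\right) \right)}\right)^{2} = \left(\left(1 - -24\right) + 15\right)^{2} = \left(\left(1 + 24\right) + 15\right)^{2} = \left(25 + 15\right)^{2} = 40^{2} = 1600$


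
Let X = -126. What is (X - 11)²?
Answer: 18769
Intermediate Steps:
(X - 11)² = (-126 - 11)² = (-137)² = 18769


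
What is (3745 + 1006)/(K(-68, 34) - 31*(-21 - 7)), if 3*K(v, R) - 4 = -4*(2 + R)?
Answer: 14253/2464 ≈ 5.7845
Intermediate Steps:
K(v, R) = -4/3 - 4*R/3 (K(v, R) = 4/3 + (-4*(2 + R))/3 = 4/3 + (-8 - 4*R)/3 = 4/3 + (-8/3 - 4*R/3) = -4/3 - 4*R/3)
(3745 + 1006)/(K(-68, 34) - 31*(-21 - 7)) = (3745 + 1006)/((-4/3 - 4/3*34) - 31*(-21 - 7)) = 4751/((-4/3 - 136/3) - 31*(-28)) = 4751/(-140/3 + 868) = 4751/(2464/3) = 4751*(3/2464) = 14253/2464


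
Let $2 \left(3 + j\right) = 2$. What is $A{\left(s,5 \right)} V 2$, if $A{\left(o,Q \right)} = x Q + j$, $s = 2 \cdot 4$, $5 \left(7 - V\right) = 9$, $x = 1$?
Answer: $\frac{156}{5} \approx 31.2$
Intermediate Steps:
$j = -2$ ($j = -3 + \frac{1}{2} \cdot 2 = -3 + 1 = -2$)
$V = \frac{26}{5}$ ($V = 7 - \frac{9}{5} = \frac{26}{5} \approx 5.2$)
$s = 8$
$A{\left(o,Q \right)} = -2 + Q$ ($A{\left(o,Q \right)} = 1 Q - 2 = Q - 2 = -2 + Q$)
$A{\left(s,5 \right)} V 2 = \left(-2 + 5\right) \frac{26}{5} \cdot 2 = 3 \cdot \frac{26}{5} \cdot 2 = \frac{78}{5} \cdot 2 = \frac{156}{5}$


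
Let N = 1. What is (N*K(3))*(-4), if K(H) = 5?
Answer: -20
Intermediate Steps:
(N*K(3))*(-4) = (1*5)*(-4) = 5*(-4) = -20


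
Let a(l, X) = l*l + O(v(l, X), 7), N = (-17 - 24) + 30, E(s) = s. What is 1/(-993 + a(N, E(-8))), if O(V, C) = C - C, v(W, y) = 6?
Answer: -1/872 ≈ -0.0011468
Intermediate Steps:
N = -11 (N = -41 + 30 = -11)
O(V, C) = 0
a(l, X) = l**2 (a(l, X) = l*l + 0 = l**2 + 0 = l**2)
1/(-993 + a(N, E(-8))) = 1/(-993 + (-11)**2) = 1/(-993 + 121) = 1/(-872) = -1/872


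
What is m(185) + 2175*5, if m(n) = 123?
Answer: 10998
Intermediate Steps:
m(185) + 2175*5 = 123 + 2175*5 = 123 + 10875 = 10998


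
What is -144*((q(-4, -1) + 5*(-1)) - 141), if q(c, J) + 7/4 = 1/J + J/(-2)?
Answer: 21348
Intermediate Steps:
q(c, J) = -7/4 + 1/J - J/2 (q(c, J) = -7/4 + (1/J + J/(-2)) = -7/4 + (1/J + J*(-1/2)) = -7/4 + (1/J - J/2) = -7/4 + 1/J - J/2)
-144*((q(-4, -1) + 5*(-1)) - 141) = -144*(((-7/4 + 1/(-1) - 1/2*(-1)) + 5*(-1)) - 141) = -144*(((-7/4 - 1 + 1/2) - 5) - 141) = -144*((-9/4 - 5) - 141) = -144*(-29/4 - 141) = -144*(-593/4) = 21348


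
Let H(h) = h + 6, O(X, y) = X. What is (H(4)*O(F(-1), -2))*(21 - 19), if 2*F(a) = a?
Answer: -10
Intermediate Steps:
F(a) = a/2
H(h) = 6 + h
(H(4)*O(F(-1), -2))*(21 - 19) = ((6 + 4)*((1/2)*(-1)))*(21 - 19) = (10*(-1/2))*2 = -5*2 = -10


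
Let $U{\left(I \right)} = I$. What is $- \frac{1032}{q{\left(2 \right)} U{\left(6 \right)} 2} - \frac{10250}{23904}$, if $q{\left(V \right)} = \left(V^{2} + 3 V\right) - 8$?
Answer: $- \frac{519061}{11952} \approx -43.429$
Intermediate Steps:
$q{\left(V \right)} = -8 + V^{2} + 3 V$ ($q{\left(V \right)} = \left(V^{2} + 3 V\right) - 8 = -8 + V^{2} + 3 V$)
$- \frac{1032}{q{\left(2 \right)} U{\left(6 \right)} 2} - \frac{10250}{23904} = - \frac{1032}{\left(-8 + 2^{2} + 3 \cdot 2\right) 6 \cdot 2} - \frac{10250}{23904} = - \frac{1032}{\left(-8 + 4 + 6\right) 6 \cdot 2} - \frac{5125}{11952} = - \frac{1032}{2 \cdot 6 \cdot 2} - \frac{5125}{11952} = - \frac{1032}{12 \cdot 2} - \frac{5125}{11952} = - \frac{1032}{24} - \frac{5125}{11952} = \left(-1032\right) \frac{1}{24} - \frac{5125}{11952} = -43 - \frac{5125}{11952} = - \frac{519061}{11952}$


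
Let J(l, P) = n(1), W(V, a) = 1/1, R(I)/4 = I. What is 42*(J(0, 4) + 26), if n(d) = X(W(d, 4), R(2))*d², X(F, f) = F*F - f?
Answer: 798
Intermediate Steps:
R(I) = 4*I
W(V, a) = 1
X(F, f) = F² - f
n(d) = -7*d² (n(d) = (1² - 4*2)*d² = (1 - 1*8)*d² = (1 - 8)*d² = -7*d²)
J(l, P) = -7 (J(l, P) = -7*1² = -7*1 = -7)
42*(J(0, 4) + 26) = 42*(-7 + 26) = 42*19 = 798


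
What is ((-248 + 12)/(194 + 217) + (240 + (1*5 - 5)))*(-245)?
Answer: -24108980/411 ≈ -58659.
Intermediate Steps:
((-248 + 12)/(194 + 217) + (240 + (1*5 - 5)))*(-245) = (-236/411 + (240 + (5 - 5)))*(-245) = (-236*1/411 + (240 + 0))*(-245) = (-236/411 + 240)*(-245) = (98404/411)*(-245) = -24108980/411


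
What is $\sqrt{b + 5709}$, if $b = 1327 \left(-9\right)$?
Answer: $i \sqrt{6234} \approx 78.956 i$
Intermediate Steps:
$b = -11943$
$\sqrt{b + 5709} = \sqrt{-11943 + 5709} = \sqrt{-6234} = i \sqrt{6234}$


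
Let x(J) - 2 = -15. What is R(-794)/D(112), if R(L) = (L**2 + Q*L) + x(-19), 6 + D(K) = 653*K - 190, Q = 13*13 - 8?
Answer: 502589/72940 ≈ 6.8904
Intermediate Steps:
x(J) = -13 (x(J) = 2 - 15 = -13)
Q = 161 (Q = 169 - 8 = 161)
D(K) = -196 + 653*K (D(K) = -6 + (653*K - 190) = -6 + (-190 + 653*K) = -196 + 653*K)
R(L) = -13 + L**2 + 161*L (R(L) = (L**2 + 161*L) - 13 = -13 + L**2 + 161*L)
R(-794)/D(112) = (-13 + (-794)**2 + 161*(-794))/(-196 + 653*112) = (-13 + 630436 - 127834)/(-196 + 73136) = 502589/72940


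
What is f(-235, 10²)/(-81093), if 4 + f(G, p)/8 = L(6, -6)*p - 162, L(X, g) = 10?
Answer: -2224/27031 ≈ -0.082276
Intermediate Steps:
f(G, p) = -1328 + 80*p (f(G, p) = -32 + 8*(10*p - 162) = -32 + 8*(-162 + 10*p) = -32 + (-1296 + 80*p) = -1328 + 80*p)
f(-235, 10²)/(-81093) = (-1328 + 80*10²)/(-81093) = (-1328 + 80*100)*(-1/81093) = (-1328 + 8000)*(-1/81093) = 6672*(-1/81093) = -2224/27031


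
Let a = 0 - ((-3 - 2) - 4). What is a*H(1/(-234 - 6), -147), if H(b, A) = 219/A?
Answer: -657/49 ≈ -13.408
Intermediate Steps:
a = 9 (a = 0 - (-5 - 4) = 0 - 1*(-9) = 0 + 9 = 9)
a*H(1/(-234 - 6), -147) = 9*(219/(-147)) = 9*(219*(-1/147)) = 9*(-73/49) = -657/49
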